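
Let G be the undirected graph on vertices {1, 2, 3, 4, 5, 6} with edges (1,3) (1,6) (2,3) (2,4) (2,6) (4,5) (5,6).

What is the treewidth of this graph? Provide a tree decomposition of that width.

Treewidth 2.
One optimal decomposition is:
Bags: B1 = {4, 5, 6}  B2 = {2, 4, 6}  B3 = {1, 2, 6}  B4 = {1, 2, 3}
Tree: B1–B2, B2–B3, B3–B4

Every bag has size at most 3, so the width is 3 − 1 = 2 and tw(G) ≤ 2. The edges 5–4–2–6–5 form a cycle, so G is not a tree and its treewidth is at least 2. The upper and lower bounds meet at 2, so that is the treewidth.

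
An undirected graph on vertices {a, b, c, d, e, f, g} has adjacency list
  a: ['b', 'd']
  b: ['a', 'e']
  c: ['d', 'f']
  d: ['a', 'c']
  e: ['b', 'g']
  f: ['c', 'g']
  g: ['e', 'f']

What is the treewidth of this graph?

2

A width-2 tree decomposition is:
Bags: B1 = {e, f, g}  B2 = {c, e, f}  B3 = {c, d, e}  B4 = {a, d, e}  B5 = {a, b, e}
Tree: B1–B2, B2–B3, B3–B4, B4–B5
Each bag holds 3 vertices, so the decomposition has width 2, which upper-bounds the treewidth. The edges e–g–f–c–d–a–b–e form a cycle, so G is not a tree and its treewidth is at least 2. Therefore the treewidth is 2.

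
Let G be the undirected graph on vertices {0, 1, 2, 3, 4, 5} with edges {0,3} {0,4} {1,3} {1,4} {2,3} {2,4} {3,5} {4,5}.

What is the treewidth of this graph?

A width-2 tree decomposition is:
Bags: B1 = {1, 3, 4}  B2 = {0, 3, 4}  B3 = {3, 4, 5}  B4 = {2, 3, 4}
Tree: B1–B2, B2–B3, B3–B4
Each bag holds 3 vertices, so the decomposition has width 2, which upper-bounds the treewidth. The edges 4–1–3–0–4 form a cycle, so G is not a tree and its treewidth is at least 2. The upper and lower bounds meet at 2, so that is the treewidth.

2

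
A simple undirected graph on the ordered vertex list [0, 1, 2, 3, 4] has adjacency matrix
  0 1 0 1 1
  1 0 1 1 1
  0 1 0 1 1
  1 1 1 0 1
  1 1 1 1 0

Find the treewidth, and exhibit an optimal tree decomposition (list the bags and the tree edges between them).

Treewidth 3.
One such decomposition:
Bags: B1 = {0, 1, 3, 4}  B2 = {1, 2, 3, 4}
Tree: B1–B2

Every bag has size at most 4, so the width is 4 − 1 = 3 and tw(G) ≤ 3. For the lower bound, the 4 vertices {0, 1, 3, 4} are pairwise adjacent, and any tree decomposition puts a clique entirely inside one bag — forcing width ≥ 3. Combining the bounds, tw(G) = 3.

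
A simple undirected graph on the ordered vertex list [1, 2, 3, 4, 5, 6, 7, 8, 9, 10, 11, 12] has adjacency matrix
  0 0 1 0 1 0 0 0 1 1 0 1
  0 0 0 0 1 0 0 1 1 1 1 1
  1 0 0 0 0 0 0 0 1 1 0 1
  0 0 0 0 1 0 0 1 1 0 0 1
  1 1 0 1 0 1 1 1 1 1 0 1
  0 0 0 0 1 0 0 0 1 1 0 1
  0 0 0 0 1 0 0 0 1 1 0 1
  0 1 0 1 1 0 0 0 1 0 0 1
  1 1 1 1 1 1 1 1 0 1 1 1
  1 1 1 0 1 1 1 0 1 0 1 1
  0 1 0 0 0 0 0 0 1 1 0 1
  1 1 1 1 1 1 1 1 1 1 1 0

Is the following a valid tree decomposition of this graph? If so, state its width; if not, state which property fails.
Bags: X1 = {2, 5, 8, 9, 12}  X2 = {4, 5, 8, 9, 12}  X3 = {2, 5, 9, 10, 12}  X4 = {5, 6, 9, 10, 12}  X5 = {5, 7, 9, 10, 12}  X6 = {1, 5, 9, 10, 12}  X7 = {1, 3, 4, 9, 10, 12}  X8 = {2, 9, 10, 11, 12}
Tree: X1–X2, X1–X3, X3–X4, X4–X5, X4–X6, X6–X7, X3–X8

A tree decomposition must satisfy three properties: every vertex lies in some bag; for every edge, both endpoints lie together in some bag; and for every vertex, the bags containing it form a connected subtree. Here bags containing vertex 4 are not connected in the tree, so the decomposition is invalid.

No — bags containing vertex 4 are not connected in the tree.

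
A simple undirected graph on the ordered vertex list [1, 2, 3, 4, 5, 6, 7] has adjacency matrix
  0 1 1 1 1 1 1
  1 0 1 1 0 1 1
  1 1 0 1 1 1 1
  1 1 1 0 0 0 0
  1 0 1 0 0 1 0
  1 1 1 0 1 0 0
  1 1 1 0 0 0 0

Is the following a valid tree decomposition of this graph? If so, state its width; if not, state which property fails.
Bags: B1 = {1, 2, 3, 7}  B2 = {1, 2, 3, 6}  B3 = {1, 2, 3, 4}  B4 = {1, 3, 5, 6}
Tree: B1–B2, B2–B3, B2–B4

Yes; width 3.

Every vertex of G appears in some bag (union = {1, 2, 3, 4, 5, 6, 7}); every edge is covered by a bag; and for each vertex v the set of bags containing v is connected in the bag tree. The decomposition is therefore valid. The largest bag has 4 vertices, so the width is 3.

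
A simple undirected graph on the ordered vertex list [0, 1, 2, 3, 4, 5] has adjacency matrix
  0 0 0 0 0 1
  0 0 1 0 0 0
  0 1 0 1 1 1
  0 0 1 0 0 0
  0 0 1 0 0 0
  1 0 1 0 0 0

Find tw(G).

A width-1 tree decomposition is:
Bags: B1 = {2, 5}  B2 = {1, 2}  B3 = {2, 4}  B4 = {2, 3}  B5 = {0, 5}
Tree: B1–B2, B2–B3, B3–B4, B1–B5
Each bag holds 2 vertices, so the decomposition has width 1, which upper-bounds the treewidth. Since G has at least one edge (e.g. 2–5), it is not an edgeless graph, so tw(G) ≥ 1. The upper and lower bounds meet at 1, so that is the treewidth.

1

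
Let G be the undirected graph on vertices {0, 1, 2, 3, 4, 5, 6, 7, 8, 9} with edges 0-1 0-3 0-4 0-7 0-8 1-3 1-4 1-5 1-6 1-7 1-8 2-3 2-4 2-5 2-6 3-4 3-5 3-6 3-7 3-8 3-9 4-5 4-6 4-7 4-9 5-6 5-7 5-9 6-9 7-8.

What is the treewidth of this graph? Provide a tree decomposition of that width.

The largest bag has 5 vertices, giving width 4; this decomposition certifies tw(G) ≤ 4. For the lower bound, the 5 vertices {0, 1, 3, 7, 8} are pairwise adjacent, and any tree decomposition puts a clique entirely inside one bag — forcing width ≥ 4. Combining the bounds, tw(G) = 4.

Treewidth 4.
Bags: B1 = {1, 3, 4, 5, 6}  B2 = {1, 3, 4, 5, 7}  B3 = {0, 1, 3, 4, 7}  B4 = {2, 3, 4, 5, 6}  B5 = {0, 1, 3, 7, 8}  B6 = {3, 4, 5, 6, 9}
Tree: B1–B2, B2–B3, B1–B4, B3–B5, B1–B6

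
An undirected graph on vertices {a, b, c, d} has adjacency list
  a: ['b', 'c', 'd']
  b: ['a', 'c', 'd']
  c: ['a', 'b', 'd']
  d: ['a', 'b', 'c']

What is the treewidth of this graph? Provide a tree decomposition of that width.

With just one bag of size 4, the width is 4 − 1 = 3, so tw(G) ≤ 3. Conversely, {a, b, c, d} is a clique of size 4, and the vertices of any clique must share a bag in every tree decomposition; so some bag has ≥ 4 vertices and tw(G) ≥ 3. Hence tw(G) = 3 exactly.

Treewidth 3.
Bags: B1 = {a, b, c, d}
Tree: (single bag)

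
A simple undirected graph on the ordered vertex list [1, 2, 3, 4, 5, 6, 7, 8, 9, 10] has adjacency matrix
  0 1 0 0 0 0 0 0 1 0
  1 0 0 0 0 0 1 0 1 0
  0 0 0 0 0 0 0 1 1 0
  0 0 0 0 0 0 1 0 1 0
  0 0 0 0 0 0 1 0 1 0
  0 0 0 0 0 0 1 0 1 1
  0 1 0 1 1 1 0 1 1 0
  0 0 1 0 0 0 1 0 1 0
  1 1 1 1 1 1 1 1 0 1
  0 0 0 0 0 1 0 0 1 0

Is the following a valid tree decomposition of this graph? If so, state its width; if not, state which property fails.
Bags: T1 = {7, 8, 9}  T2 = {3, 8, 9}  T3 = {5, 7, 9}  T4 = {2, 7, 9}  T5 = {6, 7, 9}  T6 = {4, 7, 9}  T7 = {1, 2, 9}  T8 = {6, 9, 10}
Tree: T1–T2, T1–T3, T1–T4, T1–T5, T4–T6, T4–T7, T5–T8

Yes; width 2.

Checking the three conditions: (i) the bags cover all of {1, 2, 3, 4, 5, 6, 7, 8, 9, 10}; (ii) for each edge, some bag contains both endpoints; (iii) the bags containing any fixed vertex form a subtree. All hold, so the decomposition is valid with width 3 − 1 = 2.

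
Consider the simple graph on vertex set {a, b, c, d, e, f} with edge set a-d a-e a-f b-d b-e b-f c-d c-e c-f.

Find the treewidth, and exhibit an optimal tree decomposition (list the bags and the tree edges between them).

Each bag holds 4 vertices, so the decomposition has width 3, which upper-bounds the treewidth. For the lower bound: the 4 vertex sets {a,f}, {b,d}, {e}, {c} are disjoint, each induces a connected subgraph, and every pair is joined by at least one edge of G. Contracting each set to a single vertex therefore yields K_{4} as a minor, and since treewidth is minor-monotone, tw(G) ≥ tw(K_{4}) = 3. The upper and lower bounds meet at 3, so that is the treewidth.

Treewidth 3.
One such decomposition:
Bags: B1 = {a, d, e, f}  B2 = {b, d, e, f}  B3 = {c, d, e, f}
Tree: B1–B2, B2–B3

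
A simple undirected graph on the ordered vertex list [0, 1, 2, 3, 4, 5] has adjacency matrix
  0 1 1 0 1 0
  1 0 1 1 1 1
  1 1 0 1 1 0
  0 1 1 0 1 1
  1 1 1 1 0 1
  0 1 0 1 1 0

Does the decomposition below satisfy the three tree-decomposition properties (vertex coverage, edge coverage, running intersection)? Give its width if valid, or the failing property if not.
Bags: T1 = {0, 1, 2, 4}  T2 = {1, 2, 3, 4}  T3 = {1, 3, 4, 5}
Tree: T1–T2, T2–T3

Every vertex of G appears in some bag (union = {0, 1, 2, 3, 4, 5}); every edge is covered by a bag; and for each vertex v the set of bags containing v is connected in the bag tree. The decomposition is therefore valid. The largest bag has 4 vertices, so the width is 3.

Yes; width 3.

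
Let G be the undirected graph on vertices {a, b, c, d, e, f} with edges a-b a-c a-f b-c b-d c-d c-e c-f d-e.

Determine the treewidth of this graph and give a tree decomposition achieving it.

The largest bag has 3 vertices, giving width 2; this decomposition certifies tw(G) ≤ 2. On the other hand G contains the 3-clique {c, d, e}. A clique must lie in a single bag of any decomposition, so no decomposition can have width below 2. Therefore the treewidth is 2.

Treewidth 2.
One such decomposition:
Bags: B1 = {c, d, e}  B2 = {b, c, d}  B3 = {a, b, c}  B4 = {a, c, f}
Tree: B1–B2, B2–B3, B3–B4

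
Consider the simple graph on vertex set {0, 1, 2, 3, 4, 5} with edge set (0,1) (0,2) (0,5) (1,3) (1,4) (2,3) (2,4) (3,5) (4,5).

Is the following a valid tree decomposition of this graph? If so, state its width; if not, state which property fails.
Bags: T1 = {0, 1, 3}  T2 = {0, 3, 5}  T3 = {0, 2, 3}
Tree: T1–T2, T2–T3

No — vertex 4 appears in no bag.

A tree decomposition must satisfy three properties: every vertex lies in some bag; for every edge, both endpoints lie together in some bag; and for every vertex, the bags containing it form a connected subtree. Here vertex 4 appears in no bag, so the decomposition is invalid.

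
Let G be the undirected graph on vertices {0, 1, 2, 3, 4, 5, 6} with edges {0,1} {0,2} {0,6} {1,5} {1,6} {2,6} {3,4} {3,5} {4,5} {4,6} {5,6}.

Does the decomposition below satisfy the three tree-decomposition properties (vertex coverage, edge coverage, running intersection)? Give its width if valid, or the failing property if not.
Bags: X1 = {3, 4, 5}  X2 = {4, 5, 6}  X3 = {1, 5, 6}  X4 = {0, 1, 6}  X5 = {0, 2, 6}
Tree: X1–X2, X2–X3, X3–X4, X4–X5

Every vertex of G appears in some bag (union = {0, 1, 2, 3, 4, 5, 6}); every edge is covered by a bag; and for each vertex v the set of bags containing v is connected in the bag tree. The decomposition is therefore valid. The largest bag has 3 vertices, so the width is 2.

Yes; width 2.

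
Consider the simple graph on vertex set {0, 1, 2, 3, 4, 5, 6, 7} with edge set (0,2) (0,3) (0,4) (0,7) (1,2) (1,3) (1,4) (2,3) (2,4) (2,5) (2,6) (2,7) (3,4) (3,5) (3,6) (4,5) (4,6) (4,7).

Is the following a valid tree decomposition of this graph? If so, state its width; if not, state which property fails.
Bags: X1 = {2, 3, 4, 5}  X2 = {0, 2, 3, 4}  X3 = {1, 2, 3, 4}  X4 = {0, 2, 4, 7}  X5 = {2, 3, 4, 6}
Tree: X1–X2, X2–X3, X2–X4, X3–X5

Every vertex of G appears in some bag (union = {0, 1, 2, 3, 4, 5, 6, 7}); every edge is covered by a bag; and for each vertex v the set of bags containing v is connected in the bag tree. The decomposition is therefore valid. The largest bag has 4 vertices, so the width is 3.

Yes; width 3.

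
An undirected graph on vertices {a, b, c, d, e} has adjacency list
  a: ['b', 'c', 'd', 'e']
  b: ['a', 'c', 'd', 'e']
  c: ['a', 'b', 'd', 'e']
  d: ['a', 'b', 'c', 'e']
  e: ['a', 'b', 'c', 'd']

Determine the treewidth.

A width-4 tree decomposition is:
Bags: B1 = {a, b, c, d, e}
Tree: (single bag)
A single bag containing all 5 vertices is trivially a valid decomposition of width 4. For the lower bound, the 5 vertices {a, b, c, d, e} are pairwise adjacent, and any tree decomposition puts a clique entirely inside one bag — forcing width ≥ 4. The upper and lower bounds meet at 4, so that is the treewidth.

4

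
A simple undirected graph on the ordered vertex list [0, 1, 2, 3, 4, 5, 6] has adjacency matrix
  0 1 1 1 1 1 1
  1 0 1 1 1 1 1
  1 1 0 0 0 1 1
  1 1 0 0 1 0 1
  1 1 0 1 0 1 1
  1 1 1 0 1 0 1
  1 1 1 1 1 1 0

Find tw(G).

4

A width-4 tree decomposition is:
Bags: B1 = {0, 1, 2, 5, 6}  B2 = {0, 1, 4, 5, 6}  B3 = {0, 1, 3, 4, 6}
Tree: B1–B2, B2–B3
The largest bag has 5 vertices, giving width 4; this decomposition certifies tw(G) ≤ 4. For the lower bound, the 5 vertices {0, 1, 2, 5, 6} are pairwise adjacent, and any tree decomposition puts a clique entirely inside one bag — forcing width ≥ 4. Therefore the treewidth is 4.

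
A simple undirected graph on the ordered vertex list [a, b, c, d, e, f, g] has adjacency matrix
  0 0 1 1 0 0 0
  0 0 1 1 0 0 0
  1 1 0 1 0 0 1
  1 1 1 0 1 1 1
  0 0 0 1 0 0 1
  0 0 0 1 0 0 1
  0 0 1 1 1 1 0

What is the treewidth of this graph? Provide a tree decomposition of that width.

Treewidth 2.
Bags: B1 = {c, d, g}  B2 = {b, c, d}  B3 = {d, e, g}  B4 = {d, f, g}  B5 = {a, c, d}
Tree: B1–B2, B1–B3, B1–B4, B1–B5

The largest bag has 3 vertices, giving width 2; this decomposition certifies tw(G) ≤ 2. On the other hand G contains the 3-clique {d, e, g}. A clique must lie in a single bag of any decomposition, so no decomposition can have width below 2. Therefore the treewidth is 2.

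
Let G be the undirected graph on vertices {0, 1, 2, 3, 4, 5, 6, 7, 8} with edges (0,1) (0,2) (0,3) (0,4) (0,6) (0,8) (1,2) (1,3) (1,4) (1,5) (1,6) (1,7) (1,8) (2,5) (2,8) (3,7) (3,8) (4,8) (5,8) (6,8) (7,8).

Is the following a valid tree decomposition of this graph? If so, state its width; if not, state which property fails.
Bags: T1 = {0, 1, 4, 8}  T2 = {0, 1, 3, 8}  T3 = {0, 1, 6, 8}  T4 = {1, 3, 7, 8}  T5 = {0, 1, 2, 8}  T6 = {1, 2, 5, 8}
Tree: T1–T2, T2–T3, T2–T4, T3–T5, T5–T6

Vertex coverage: the bags together contain {0, 1, 2, 3, 4, 5, 6, 7, 8}, the full vertex set. Edge coverage: each edge of G has both endpoints in at least one bag. Running intersection: for every vertex, the bags containing it form a connected subtree. All three properties hold, so this is a valid tree decomposition of width max|bag| − 1 = 3, and hence tw(G) ≤ 3.

Yes; width 3.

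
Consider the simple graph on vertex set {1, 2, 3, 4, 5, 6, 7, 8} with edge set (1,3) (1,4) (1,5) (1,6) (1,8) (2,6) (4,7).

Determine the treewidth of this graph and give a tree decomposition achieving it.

Each bag holds 2 vertices, so the decomposition has width 1, which upper-bounds the treewidth. Any graph with an edge has treewidth ≥ 1, and G has the edge 4–7. Combining the bounds, tw(G) = 1.

Treewidth 1.
One optimal decomposition is:
Bags: B1 = {4, 7}  B2 = {1, 4}  B3 = {1, 8}  B4 = {1, 6}  B5 = {1, 3}  B6 = {2, 6}  B7 = {1, 5}
Tree: B1–B2, B2–B3, B3–B4, B2–B5, B4–B6, B4–B7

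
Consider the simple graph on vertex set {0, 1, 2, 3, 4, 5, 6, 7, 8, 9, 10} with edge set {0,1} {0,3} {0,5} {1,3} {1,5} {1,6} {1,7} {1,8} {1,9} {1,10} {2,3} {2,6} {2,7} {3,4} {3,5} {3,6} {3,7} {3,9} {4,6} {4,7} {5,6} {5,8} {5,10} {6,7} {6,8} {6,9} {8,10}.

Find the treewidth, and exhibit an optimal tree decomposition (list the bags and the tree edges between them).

Every bag has size at most 4, so the width is 4 − 1 = 3 and tw(G) ≤ 3. For the lower bound, the 4 vertices {1, 5, 8, 10} are pairwise adjacent, and any tree decomposition puts a clique entirely inside one bag — forcing width ≥ 3. Therefore the treewidth is 3.

Treewidth 3.
Bags: B1 = {1, 3, 6, 7}  B2 = {2, 3, 6, 7}  B3 = {1, 3, 5, 6}  B4 = {3, 4, 6, 7}  B5 = {1, 3, 6, 9}  B6 = {1, 5, 6, 8}  B7 = {0, 1, 3, 5}  B8 = {1, 5, 8, 10}
Tree: B1–B2, B1–B3, B2–B4, B3–B5, B3–B6, B3–B7, B6–B8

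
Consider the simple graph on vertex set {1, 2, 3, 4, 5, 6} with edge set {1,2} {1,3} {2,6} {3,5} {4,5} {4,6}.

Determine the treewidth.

2

A width-2 tree decomposition is:
Bags: B1 = {3, 4, 5}  B2 = {3, 4, 6}  B3 = {2, 3, 6}  B4 = {1, 2, 3}
Tree: B1–B2, B2–B3, B3–B4
Each bag holds 3 vertices, so the decomposition has width 2, which upper-bounds the treewidth. Since 3–5–4–6–2–1–3 is a cycle in G, G is not acyclic. Forests are exactly the graphs of treewidth ≤ 1, so tw(G) ≥ 2. Therefore the treewidth is 2.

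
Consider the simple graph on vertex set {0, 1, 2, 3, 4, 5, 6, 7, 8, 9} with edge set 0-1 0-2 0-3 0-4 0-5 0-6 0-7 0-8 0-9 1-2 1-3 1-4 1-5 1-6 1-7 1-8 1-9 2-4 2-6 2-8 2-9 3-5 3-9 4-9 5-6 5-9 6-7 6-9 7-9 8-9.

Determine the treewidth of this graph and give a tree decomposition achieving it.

The largest bag has 5 vertices, giving width 4; this decomposition certifies tw(G) ≤ 4. For the lower bound, the 5 vertices {0, 1, 2, 8, 9} are pairwise adjacent, and any tree decomposition puts a clique entirely inside one bag — forcing width ≥ 4. Hence tw(G) = 4 exactly.

Treewidth 4.
One optimal decomposition is:
Bags: B1 = {0, 1, 5, 6, 9}  B2 = {0, 1, 6, 7, 9}  B3 = {0, 1, 3, 5, 9}  B4 = {0, 1, 2, 6, 9}  B5 = {0, 1, 2, 4, 9}  B6 = {0, 1, 2, 8, 9}
Tree: B1–B2, B1–B3, B2–B4, B4–B5, B4–B6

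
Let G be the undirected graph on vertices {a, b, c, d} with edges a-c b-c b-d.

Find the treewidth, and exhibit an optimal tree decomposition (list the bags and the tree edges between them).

Every bag has size at most 2, so the width is 2 − 1 = 1 and tw(G) ≤ 1. Any graph with an edge has treewidth ≥ 1, and G has the edge d–b. Hence tw(G) = 1 exactly.

Treewidth 1.
One optimal decomposition is:
Bags: B1 = {b, d}  B2 = {b, c}  B3 = {a, c}
Tree: B1–B2, B2–B3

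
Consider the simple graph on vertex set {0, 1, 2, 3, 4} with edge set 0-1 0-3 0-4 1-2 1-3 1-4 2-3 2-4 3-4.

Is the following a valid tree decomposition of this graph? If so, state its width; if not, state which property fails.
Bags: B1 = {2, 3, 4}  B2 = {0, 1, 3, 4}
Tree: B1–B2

No — edge (1,2) lies in no bag.

A tree decomposition must satisfy three properties: every vertex lies in some bag; for every edge, both endpoints lie together in some bag; and for every vertex, the bags containing it form a connected subtree. Here edge (1,2) lies in no bag, so the decomposition is invalid.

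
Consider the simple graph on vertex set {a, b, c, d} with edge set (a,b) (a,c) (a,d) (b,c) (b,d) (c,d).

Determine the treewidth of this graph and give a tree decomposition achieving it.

Treewidth 3.
One optimal decomposition is:
Bags: B1 = {a, b, c, d}
Tree: (single bag)

A single bag containing all 4 vertices is trivially a valid decomposition of width 3. For the lower bound, the 4 vertices {a, b, c, d} are pairwise adjacent, and any tree decomposition puts a clique entirely inside one bag — forcing width ≥ 3. The upper and lower bounds meet at 3, so that is the treewidth.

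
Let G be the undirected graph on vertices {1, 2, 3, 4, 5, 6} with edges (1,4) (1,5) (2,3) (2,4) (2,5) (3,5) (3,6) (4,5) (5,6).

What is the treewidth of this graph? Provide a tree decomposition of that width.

Treewidth 2.
One such decomposition:
Bags: B1 = {3, 5, 6}  B2 = {2, 3, 5}  B3 = {2, 4, 5}  B4 = {1, 4, 5}
Tree: B1–B2, B2–B3, B3–B4

The largest bag has 3 vertices, giving width 2; this decomposition certifies tw(G) ≤ 2. On the other hand G contains the 3-clique {1, 4, 5}. A clique must lie in a single bag of any decomposition, so no decomposition can have width below 2. The upper and lower bounds meet at 2, so that is the treewidth.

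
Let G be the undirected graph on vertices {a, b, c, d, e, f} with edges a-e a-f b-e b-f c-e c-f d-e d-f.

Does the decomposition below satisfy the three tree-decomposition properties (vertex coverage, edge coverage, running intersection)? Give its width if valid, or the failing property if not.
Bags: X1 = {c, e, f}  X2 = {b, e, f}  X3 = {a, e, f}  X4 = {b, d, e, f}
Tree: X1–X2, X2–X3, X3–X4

No — bags containing vertex b are not connected in the tree.

A tree decomposition must satisfy three properties: every vertex lies in some bag; for every edge, both endpoints lie together in some bag; and for every vertex, the bags containing it form a connected subtree. Here bags containing vertex b are not connected in the tree, so the decomposition is invalid.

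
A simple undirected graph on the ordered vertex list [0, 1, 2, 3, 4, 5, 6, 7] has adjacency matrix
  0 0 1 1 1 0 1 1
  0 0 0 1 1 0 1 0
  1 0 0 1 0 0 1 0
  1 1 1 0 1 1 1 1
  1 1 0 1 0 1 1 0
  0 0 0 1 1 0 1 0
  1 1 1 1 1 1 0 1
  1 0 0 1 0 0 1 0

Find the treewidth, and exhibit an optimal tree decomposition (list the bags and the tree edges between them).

Treewidth 3.
One optimal decomposition is:
Bags: B1 = {0, 3, 4, 6}  B2 = {3, 4, 5, 6}  B3 = {0, 2, 3, 6}  B4 = {0, 3, 6, 7}  B5 = {1, 3, 4, 6}
Tree: B1–B2, B1–B3, B1–B4, B2–B5

Every bag has size at most 4, so the width is 4 − 1 = 3 and tw(G) ≤ 3. On the other hand G contains the 4-clique {0, 2, 3, 6}. A clique must lie in a single bag of any decomposition, so no decomposition can have width below 3. Therefore the treewidth is 3.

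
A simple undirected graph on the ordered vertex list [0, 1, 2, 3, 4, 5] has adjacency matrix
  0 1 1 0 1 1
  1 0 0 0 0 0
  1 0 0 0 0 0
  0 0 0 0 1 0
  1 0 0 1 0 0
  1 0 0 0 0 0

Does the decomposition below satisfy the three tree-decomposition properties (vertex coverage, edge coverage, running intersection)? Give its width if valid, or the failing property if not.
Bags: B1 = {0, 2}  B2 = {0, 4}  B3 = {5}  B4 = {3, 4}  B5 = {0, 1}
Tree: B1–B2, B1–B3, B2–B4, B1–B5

A tree decomposition must satisfy three properties: every vertex lies in some bag; for every edge, both endpoints lie together in some bag; and for every vertex, the bags containing it form a connected subtree. Here edge (0,5) lies in no bag, so the decomposition is invalid.

No — edge (0,5) lies in no bag.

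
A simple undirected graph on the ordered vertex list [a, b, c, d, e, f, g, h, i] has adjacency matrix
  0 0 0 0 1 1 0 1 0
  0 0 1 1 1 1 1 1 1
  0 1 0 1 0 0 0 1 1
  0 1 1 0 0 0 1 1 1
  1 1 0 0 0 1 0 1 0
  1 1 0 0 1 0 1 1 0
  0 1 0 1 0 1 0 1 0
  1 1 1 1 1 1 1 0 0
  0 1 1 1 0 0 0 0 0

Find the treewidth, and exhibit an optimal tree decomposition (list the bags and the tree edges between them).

Treewidth 3.
Bags: B1 = {b, c, d, h}  B2 = {b, d, g, h}  B3 = {b, c, d, i}  B4 = {b, f, g, h}  B5 = {b, e, f, h}  B6 = {a, e, f, h}
Tree: B1–B2, B1–B3, B2–B4, B4–B5, B5–B6

Each bag holds 4 vertices, so the decomposition has width 3, which upper-bounds the treewidth. For the lower bound, the 4 vertices {a, e, f, h} are pairwise adjacent, and any tree decomposition puts a clique entirely inside one bag — forcing width ≥ 3. Hence tw(G) = 3 exactly.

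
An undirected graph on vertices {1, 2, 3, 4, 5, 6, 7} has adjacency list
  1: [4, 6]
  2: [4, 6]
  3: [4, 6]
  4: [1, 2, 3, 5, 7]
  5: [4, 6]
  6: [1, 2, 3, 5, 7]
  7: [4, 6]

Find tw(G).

A width-2 tree decomposition is:
Bags: B1 = {4, 6, 7}  B2 = {3, 4, 6}  B3 = {4, 5, 6}  B4 = {2, 4, 6}  B5 = {1, 4, 6}
Tree: B1–B2, B2–B3, B3–B4, B4–B5
Each bag holds 3 vertices, so the decomposition has width 2, which upper-bounds the treewidth. The edges 6–7–4–3–6 form a cycle, so G is not a tree and its treewidth is at least 2. Combining the bounds, tw(G) = 2.

2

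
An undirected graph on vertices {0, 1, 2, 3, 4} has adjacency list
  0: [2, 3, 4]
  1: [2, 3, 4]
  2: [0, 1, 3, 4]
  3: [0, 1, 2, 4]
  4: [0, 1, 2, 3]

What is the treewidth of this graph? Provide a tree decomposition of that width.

Treewidth 3.
One such decomposition:
Bags: B1 = {1, 2, 3, 4}  B2 = {0, 2, 3, 4}
Tree: B1–B2

Every bag has size at most 4, so the width is 4 − 1 = 3 and tw(G) ≤ 3. For the lower bound, the 4 vertices {0, 2, 3, 4} are pairwise adjacent, and any tree decomposition puts a clique entirely inside one bag — forcing width ≥ 3. Hence tw(G) = 3 exactly.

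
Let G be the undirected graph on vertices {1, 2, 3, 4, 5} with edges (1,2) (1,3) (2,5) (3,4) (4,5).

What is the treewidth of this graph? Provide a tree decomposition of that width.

Each bag holds 3 vertices, so the decomposition has width 2, which upper-bounds the treewidth. The edges 3–4–5–2–1–3 form a cycle, so G is not a tree and its treewidth is at least 2. Therefore the treewidth is 2.

Treewidth 2.
One optimal decomposition is:
Bags: B1 = {3, 4, 5}  B2 = {2, 3, 5}  B3 = {1, 2, 3}
Tree: B1–B2, B2–B3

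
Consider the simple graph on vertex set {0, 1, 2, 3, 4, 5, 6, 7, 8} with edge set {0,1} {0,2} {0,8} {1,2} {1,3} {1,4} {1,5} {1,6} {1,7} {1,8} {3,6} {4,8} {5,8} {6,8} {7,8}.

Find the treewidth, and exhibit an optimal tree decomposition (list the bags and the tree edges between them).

The largest bag has 3 vertices, giving width 2; this decomposition certifies tw(G) ≤ 2. For the lower bound, the 3 vertices {0, 1, 8} are pairwise adjacent, and any tree decomposition puts a clique entirely inside one bag — forcing width ≥ 2. The upper and lower bounds meet at 2, so that is the treewidth.

Treewidth 2.
Bags: B1 = {1, 6, 8}  B2 = {0, 1, 8}  B3 = {0, 1, 2}  B4 = {1, 5, 8}  B5 = {1, 4, 8}  B6 = {1, 3, 6}  B7 = {1, 7, 8}
Tree: B1–B2, B2–B3, B1–B4, B2–B5, B1–B6, B1–B7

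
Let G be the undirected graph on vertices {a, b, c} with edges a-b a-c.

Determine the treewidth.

1

A width-1 tree decomposition is:
Bags: B1 = {a, b}  B2 = {a, c}
Tree: B1–B2
The largest bag has 2 vertices, giving width 1; this decomposition certifies tw(G) ≤ 1. Since G has at least one edge (e.g. a–b), it is not an edgeless graph, so tw(G) ≥ 1. The upper and lower bounds meet at 1, so that is the treewidth.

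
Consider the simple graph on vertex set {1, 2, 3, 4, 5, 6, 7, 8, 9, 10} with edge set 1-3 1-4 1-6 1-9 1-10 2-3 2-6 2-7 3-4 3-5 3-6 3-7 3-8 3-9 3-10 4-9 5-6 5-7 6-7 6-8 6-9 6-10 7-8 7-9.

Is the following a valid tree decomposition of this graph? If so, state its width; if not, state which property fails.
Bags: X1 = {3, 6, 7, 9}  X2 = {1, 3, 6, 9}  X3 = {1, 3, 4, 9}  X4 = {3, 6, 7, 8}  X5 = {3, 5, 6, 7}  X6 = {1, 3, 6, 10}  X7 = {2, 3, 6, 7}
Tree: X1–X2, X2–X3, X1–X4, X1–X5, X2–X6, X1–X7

Yes; width 3.

Every vertex of G appears in some bag (union = {1, 2, 3, 4, 5, 6, 7, 8, 9, 10}); every edge is covered by a bag; and for each vertex v the set of bags containing v is connected in the bag tree. The decomposition is therefore valid. The largest bag has 4 vertices, so the width is 3.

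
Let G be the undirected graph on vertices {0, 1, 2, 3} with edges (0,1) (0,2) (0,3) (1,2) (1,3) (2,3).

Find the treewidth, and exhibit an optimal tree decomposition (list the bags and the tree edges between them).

Treewidth 3.
One such decomposition:
Bags: B1 = {0, 1, 2, 3}
Tree: (single bag)

With just one bag of size 4, the width is 4 − 1 = 3, so tw(G) ≤ 3. Conversely, {0, 1, 2, 3} is a clique of size 4, and the vertices of any clique must share a bag in every tree decomposition; so some bag has ≥ 4 vertices and tw(G) ≥ 3. The upper and lower bounds meet at 3, so that is the treewidth.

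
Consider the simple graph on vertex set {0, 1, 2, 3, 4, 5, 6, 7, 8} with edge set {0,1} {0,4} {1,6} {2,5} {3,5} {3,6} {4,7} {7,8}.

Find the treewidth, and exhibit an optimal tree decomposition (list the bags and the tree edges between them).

Every bag has size at most 2, so the width is 2 − 1 = 1 and tw(G) ≤ 1. Since G has at least one edge (e.g. 2–5), it is not an edgeless graph, so tw(G) ≥ 1. Therefore the treewidth is 1.

Treewidth 1.
One such decomposition:
Bags: B1 = {2, 5}  B2 = {3, 5}  B3 = {3, 6}  B4 = {1, 6}  B5 = {0, 1}  B6 = {0, 4}  B7 = {4, 7}  B8 = {7, 8}
Tree: B1–B2, B2–B3, B3–B4, B4–B5, B5–B6, B6–B7, B7–B8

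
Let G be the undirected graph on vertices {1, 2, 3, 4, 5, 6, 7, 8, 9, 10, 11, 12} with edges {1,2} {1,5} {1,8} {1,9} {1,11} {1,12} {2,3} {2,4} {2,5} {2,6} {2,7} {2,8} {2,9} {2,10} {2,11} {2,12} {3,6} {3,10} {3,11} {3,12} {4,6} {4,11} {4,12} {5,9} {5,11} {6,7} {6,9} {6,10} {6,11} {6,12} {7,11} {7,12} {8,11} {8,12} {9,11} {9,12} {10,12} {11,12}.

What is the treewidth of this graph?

4

A width-4 tree decomposition is:
Bags: B1 = {2, 3, 6, 11, 12}  B2 = {2, 4, 6, 11, 12}  B3 = {2, 6, 9, 11, 12}  B4 = {2, 6, 7, 11, 12}  B5 = {2, 3, 6, 10, 12}  B6 = {1, 2, 9, 11, 12}  B7 = {1, 2, 8, 11, 12}  B8 = {1, 2, 5, 9, 11}
Tree: B1–B2, B1–B3, B2–B4, B1–B5, B3–B6, B6–B7, B6–B8
The largest bag has 5 vertices, giving width 4; this decomposition certifies tw(G) ≤ 4. Conversely, {2, 3, 6, 10, 12} is a clique of size 5, and the vertices of any clique must share a bag in every tree decomposition; so some bag has ≥ 5 vertices and tw(G) ≥ 4. Hence tw(G) = 4 exactly.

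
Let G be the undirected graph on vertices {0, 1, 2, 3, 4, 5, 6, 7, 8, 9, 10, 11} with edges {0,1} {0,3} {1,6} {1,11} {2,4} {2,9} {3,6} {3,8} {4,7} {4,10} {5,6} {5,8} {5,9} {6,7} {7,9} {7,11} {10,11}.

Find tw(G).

A width-3 tree decomposition is:
Bags: B1 = {0, 3, 5, 8}  B2 = {0, 3, 5, 6}  B3 = {0, 1, 5, 6}  B4 = {1, 5, 6, 9}  B5 = {1, 6, 7, 9}  B6 = {1, 7, 9, 11}  B7 = {2, 7, 9, 11}  B8 = {2, 4, 7, 11}  B9 = {2, 4, 10, 11}
Tree: B1–B2, B2–B3, B3–B4, B4–B5, B5–B6, B6–B7, B7–B8, B8–B9
Every bag has size at most 4, so the width is 4 − 1 = 3 and tw(G) ≤ 3. For the lower bound: the 4 vertex sets {0,3,8}, {5}, {6}, {1,7,9,11} are disjoint, each induces a connected subgraph, and every pair is joined by at least one edge of G. Contracting each set to a single vertex therefore yields K_{4} as a minor, and since treewidth is minor-monotone, tw(G) ≥ tw(K_{4}) = 3. Therefore the treewidth is 3.

3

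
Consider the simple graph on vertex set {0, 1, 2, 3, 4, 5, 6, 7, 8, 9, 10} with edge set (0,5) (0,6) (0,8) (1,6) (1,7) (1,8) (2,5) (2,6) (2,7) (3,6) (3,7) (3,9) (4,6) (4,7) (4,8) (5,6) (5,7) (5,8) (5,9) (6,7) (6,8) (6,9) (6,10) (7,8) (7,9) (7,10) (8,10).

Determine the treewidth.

3

A width-3 tree decomposition is:
Bags: B1 = {2, 5, 6, 7}  B2 = {5, 6, 7, 8}  B3 = {5, 6, 7, 9}  B4 = {6, 7, 8, 10}  B5 = {0, 5, 6, 8}  B6 = {1, 6, 7, 8}  B7 = {4, 6, 7, 8}  B8 = {3, 6, 7, 9}
Tree: B1–B2, B2–B3, B2–B4, B2–B5, B4–B6, B6–B7, B3–B8
Each bag holds 4 vertices, so the decomposition has width 3, which upper-bounds the treewidth. On the other hand G contains the 4-clique {0, 5, 6, 8}. A clique must lie in a single bag of any decomposition, so no decomposition can have width below 3. Combining the bounds, tw(G) = 3.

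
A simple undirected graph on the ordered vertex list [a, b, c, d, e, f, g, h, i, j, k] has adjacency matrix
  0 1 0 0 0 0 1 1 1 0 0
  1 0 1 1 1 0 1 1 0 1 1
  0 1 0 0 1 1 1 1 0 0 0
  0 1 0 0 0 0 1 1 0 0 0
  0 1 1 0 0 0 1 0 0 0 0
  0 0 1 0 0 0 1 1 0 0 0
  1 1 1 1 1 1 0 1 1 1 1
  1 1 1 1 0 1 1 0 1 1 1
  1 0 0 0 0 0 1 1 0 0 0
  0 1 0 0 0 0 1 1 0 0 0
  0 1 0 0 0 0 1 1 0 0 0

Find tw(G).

3

A width-3 tree decomposition is:
Bags: B1 = {b, c, g, h}  B2 = {b, c, e, g}  B3 = {a, b, g, h}  B4 = {b, g, h, j}  B5 = {b, d, g, h}  B6 = {a, g, h, i}  B7 = {c, f, g, h}  B8 = {b, g, h, k}
Tree: B1–B2, B1–B3, B3–B4, B1–B5, B3–B6, B1–B7, B3–B8
The largest bag has 4 vertices, giving width 3; this decomposition certifies tw(G) ≤ 3. On the other hand G contains the 4-clique {b, c, e, g}. A clique must lie in a single bag of any decomposition, so no decomposition can have width below 3. Hence tw(G) = 3 exactly.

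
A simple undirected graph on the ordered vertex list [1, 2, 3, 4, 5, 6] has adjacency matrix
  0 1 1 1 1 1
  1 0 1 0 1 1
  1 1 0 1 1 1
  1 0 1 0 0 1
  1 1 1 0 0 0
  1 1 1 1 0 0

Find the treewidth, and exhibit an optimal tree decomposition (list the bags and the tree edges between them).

The largest bag has 4 vertices, giving width 3; this decomposition certifies tw(G) ≤ 3. On the other hand G contains the 4-clique {1, 2, 3, 5}. A clique must lie in a single bag of any decomposition, so no decomposition can have width below 3. The upper and lower bounds meet at 3, so that is the treewidth.

Treewidth 3.
Bags: B1 = {1, 2, 3, 6}  B2 = {1, 2, 3, 5}  B3 = {1, 3, 4, 6}
Tree: B1–B2, B1–B3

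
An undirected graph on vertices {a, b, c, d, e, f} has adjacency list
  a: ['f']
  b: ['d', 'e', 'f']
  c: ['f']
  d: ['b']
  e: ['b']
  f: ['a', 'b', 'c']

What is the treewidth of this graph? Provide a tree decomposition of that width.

Treewidth 1.
One optimal decomposition is:
Bags: B1 = {b, f}  B2 = {b, e}  B3 = {b, d}  B4 = {c, f}  B5 = {a, f}
Tree: B1–B2, B2–B3, B1–B4, B1–B5

The largest bag has 2 vertices, giving width 1; this decomposition certifies tw(G) ≤ 1. Any graph with an edge has treewidth ≥ 1, and G has the edge f–b. Therefore the treewidth is 1.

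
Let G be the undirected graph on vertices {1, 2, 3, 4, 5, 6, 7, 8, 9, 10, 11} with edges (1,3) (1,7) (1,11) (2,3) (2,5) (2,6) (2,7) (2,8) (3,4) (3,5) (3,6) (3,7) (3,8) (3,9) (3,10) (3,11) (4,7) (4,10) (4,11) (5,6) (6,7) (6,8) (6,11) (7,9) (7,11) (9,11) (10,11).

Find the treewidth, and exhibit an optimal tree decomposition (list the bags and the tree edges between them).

Each bag holds 4 vertices, so the decomposition has width 3, which upper-bounds the treewidth. Conversely, {2, 3, 6, 8} is a clique of size 4, and the vertices of any clique must share a bag in every tree decomposition; so some bag has ≥ 4 vertices and tw(G) ≥ 3. Combining the bounds, tw(G) = 3.

Treewidth 3.
One such decomposition:
Bags: B1 = {3, 7, 9, 11}  B2 = {3, 6, 7, 11}  B3 = {2, 3, 6, 7}  B4 = {3, 4, 7, 11}  B5 = {2, 3, 6, 8}  B6 = {2, 3, 5, 6}  B7 = {1, 3, 7, 11}  B8 = {3, 4, 10, 11}
Tree: B1–B2, B2–B3, B2–B4, B3–B5, B5–B6, B4–B7, B4–B8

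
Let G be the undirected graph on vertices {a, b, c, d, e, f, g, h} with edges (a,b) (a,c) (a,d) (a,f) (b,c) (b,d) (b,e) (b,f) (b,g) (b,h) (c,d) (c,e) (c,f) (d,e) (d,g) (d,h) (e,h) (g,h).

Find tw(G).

A width-3 tree decomposition is:
Bags: B1 = {b, c, d, e}  B2 = {a, b, c, d}  B3 = {b, d, e, h}  B4 = {a, b, c, f}  B5 = {b, d, g, h}
Tree: B1–B2, B1–B3, B2–B4, B3–B5
Every bag has size at most 4, so the width is 4 − 1 = 3 and tw(G) ≤ 3. For the lower bound, the 4 vertices {b, d, g, h} are pairwise adjacent, and any tree decomposition puts a clique entirely inside one bag — forcing width ≥ 3. Hence tw(G) = 3 exactly.

3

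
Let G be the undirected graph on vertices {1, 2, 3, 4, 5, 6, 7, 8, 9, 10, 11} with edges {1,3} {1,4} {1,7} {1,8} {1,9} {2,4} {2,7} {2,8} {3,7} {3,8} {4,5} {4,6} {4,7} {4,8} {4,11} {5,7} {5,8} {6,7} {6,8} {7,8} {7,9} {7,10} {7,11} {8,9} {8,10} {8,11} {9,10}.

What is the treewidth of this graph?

A width-3 tree decomposition is:
Bags: B1 = {1, 4, 7, 8}  B2 = {2, 4, 7, 8}  B3 = {1, 7, 8, 9}  B4 = {1, 3, 7, 8}  B5 = {7, 8, 9, 10}  B6 = {4, 6, 7, 8}  B7 = {4, 5, 7, 8}  B8 = {4, 7, 8, 11}
Tree: B1–B2, B1–B3, B1–B4, B3–B5, B2–B6, B2–B7, B7–B8
Each bag holds 4 vertices, so the decomposition has width 3, which upper-bounds the treewidth. Conversely, {1, 7, 8, 9} is a clique of size 4, and the vertices of any clique must share a bag in every tree decomposition; so some bag has ≥ 4 vertices and tw(G) ≥ 3. Combining the bounds, tw(G) = 3.

3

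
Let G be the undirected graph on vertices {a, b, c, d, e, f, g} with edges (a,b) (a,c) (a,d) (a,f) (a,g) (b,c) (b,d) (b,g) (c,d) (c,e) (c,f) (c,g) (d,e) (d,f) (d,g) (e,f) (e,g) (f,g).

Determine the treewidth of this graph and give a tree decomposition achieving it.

Every bag has size at most 5, so the width is 5 − 1 = 4 and tw(G) ≤ 4. For the lower bound, the 5 vertices {c, d, e, f, g} are pairwise adjacent, and any tree decomposition puts a clique entirely inside one bag — forcing width ≥ 4. Combining the bounds, tw(G) = 4.

Treewidth 4.
One optimal decomposition is:
Bags: B1 = {a, c, d, f, g}  B2 = {a, b, c, d, g}  B3 = {c, d, e, f, g}
Tree: B1–B2, B1–B3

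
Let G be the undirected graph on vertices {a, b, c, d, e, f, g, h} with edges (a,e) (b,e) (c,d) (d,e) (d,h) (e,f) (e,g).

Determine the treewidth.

1

A width-1 tree decomposition is:
Bags: B1 = {a, e}  B2 = {d, e}  B3 = {e, g}  B4 = {d, h}  B5 = {c, d}  B6 = {e, f}  B7 = {b, e}
Tree: B1–B2, B2–B3, B2–B4, B2–B5, B2–B6, B1–B7
The largest bag has 2 vertices, giving width 1; this decomposition certifies tw(G) ≤ 1. G has an edge, so its treewidth is at least 1. The upper and lower bounds meet at 1, so that is the treewidth.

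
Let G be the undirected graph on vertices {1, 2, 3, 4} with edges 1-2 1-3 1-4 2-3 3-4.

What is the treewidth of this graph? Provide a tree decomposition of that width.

Treewidth 2.
Bags: B1 = {1, 3, 4}  B2 = {1, 2, 3}
Tree: B1–B2

Each bag holds 3 vertices, so the decomposition has width 2, which upper-bounds the treewidth. Conversely, {1, 2, 3} is a clique of size 3, and the vertices of any clique must share a bag in every tree decomposition; so some bag has ≥ 3 vertices and tw(G) ≥ 2. The upper and lower bounds meet at 2, so that is the treewidth.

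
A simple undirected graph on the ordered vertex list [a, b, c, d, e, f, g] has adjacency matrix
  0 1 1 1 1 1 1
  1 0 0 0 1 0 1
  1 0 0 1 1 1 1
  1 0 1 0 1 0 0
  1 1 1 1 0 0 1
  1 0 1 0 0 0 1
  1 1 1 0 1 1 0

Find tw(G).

3

A width-3 tree decomposition is:
Bags: B1 = {a, c, e, g}  B2 = {a, c, d, e}  B3 = {a, b, e, g}  B4 = {a, c, f, g}
Tree: B1–B2, B1–B3, B1–B4
Every bag has size at most 4, so the width is 4 − 1 = 3 and tw(G) ≤ 3. For the lower bound, the 4 vertices {a, c, d, e} are pairwise adjacent, and any tree decomposition puts a clique entirely inside one bag — forcing width ≥ 3. Hence tw(G) = 3 exactly.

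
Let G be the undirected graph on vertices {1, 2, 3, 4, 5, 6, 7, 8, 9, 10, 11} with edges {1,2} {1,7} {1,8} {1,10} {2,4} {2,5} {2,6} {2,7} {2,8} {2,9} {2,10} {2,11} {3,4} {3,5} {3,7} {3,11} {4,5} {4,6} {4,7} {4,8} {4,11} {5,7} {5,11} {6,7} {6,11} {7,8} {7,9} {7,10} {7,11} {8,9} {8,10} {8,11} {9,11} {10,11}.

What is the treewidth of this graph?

A width-4 tree decomposition is:
Bags: B1 = {2, 7, 8, 10, 11}  B2 = {2, 4, 7, 8, 11}  B3 = {2, 7, 8, 9, 11}  B4 = {2, 4, 5, 7, 11}  B5 = {2, 4, 6, 7, 11}  B6 = {1, 2, 7, 8, 10}  B7 = {3, 4, 5, 7, 11}
Tree: B1–B2, B1–B3, B2–B4, B2–B5, B1–B6, B4–B7
Every bag has size at most 5, so the width is 5 − 1 = 4 and tw(G) ≤ 4. Conversely, {1, 2, 7, 8, 10} is a clique of size 5, and the vertices of any clique must share a bag in every tree decomposition; so some bag has ≥ 5 vertices and tw(G) ≥ 4. Hence tw(G) = 4 exactly.

4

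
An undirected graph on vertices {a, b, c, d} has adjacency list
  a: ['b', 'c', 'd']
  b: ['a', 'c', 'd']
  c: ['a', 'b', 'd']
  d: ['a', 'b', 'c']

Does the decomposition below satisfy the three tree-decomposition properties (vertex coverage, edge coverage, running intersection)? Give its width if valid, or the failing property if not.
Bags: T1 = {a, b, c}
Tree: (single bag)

A tree decomposition must satisfy three properties: every vertex lies in some bag; for every edge, both endpoints lie together in some bag; and for every vertex, the bags containing it form a connected subtree. Here vertex d appears in no bag, so the decomposition is invalid.

No — vertex d appears in no bag.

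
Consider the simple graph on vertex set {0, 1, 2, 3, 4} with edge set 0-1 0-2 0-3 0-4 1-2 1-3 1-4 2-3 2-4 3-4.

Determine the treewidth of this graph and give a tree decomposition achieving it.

A single bag containing all 5 vertices is trivially a valid decomposition of width 4. Conversely, {0, 1, 2, 3, 4} is a clique of size 5, and the vertices of any clique must share a bag in every tree decomposition; so some bag has ≥ 5 vertices and tw(G) ≥ 4. The upper and lower bounds meet at 4, so that is the treewidth.

Treewidth 4.
Bags: B1 = {0, 1, 2, 3, 4}
Tree: (single bag)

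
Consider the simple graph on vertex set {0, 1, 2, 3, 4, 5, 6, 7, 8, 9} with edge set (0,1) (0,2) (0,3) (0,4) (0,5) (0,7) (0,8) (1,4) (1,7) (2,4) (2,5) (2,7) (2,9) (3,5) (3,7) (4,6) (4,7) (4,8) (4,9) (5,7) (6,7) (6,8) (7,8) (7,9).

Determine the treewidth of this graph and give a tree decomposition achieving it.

Every bag has size at most 4, so the width is 4 − 1 = 3 and tw(G) ≤ 3. For the lower bound, the 4 vertices {0, 3, 5, 7} are pairwise adjacent, and any tree decomposition puts a clique entirely inside one bag — forcing width ≥ 3. Hence tw(G) = 3 exactly.

Treewidth 3.
Bags: B1 = {2, 4, 7, 9}  B2 = {0, 2, 4, 7}  B3 = {0, 4, 7, 8}  B4 = {0, 2, 5, 7}  B5 = {0, 3, 5, 7}  B6 = {4, 6, 7, 8}  B7 = {0, 1, 4, 7}
Tree: B1–B2, B2–B3, B2–B4, B4–B5, B3–B6, B3–B7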